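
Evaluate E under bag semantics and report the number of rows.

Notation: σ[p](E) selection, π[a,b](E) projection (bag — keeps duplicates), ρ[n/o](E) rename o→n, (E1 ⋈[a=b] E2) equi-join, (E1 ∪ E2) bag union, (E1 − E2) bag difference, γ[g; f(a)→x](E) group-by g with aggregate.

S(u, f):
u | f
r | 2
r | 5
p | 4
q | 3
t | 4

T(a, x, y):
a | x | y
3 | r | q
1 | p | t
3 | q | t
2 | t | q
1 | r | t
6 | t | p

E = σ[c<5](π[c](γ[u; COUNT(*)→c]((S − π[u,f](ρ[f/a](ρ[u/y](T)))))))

Per-node cardinality:
  S → 5
  T → 6
  ρ[u/y](T) → 6
  ρ[f/a](ρ[u/y](T)) → 6
  π[u,f](ρ[f/a](ρ[u/y](T))) → 6
  (S − π[u,f](ρ[f/a](ρ[u/y](T)))) → 4
  γ[u; COUNT(*)→c]((S − π[u,f](ρ[f/a](ρ[u/y](T))))) → 3
  π[c](γ[u; COUNT(*)→c]((S − π[u,f](ρ[f/a](ρ[u/y](T)))))) → 3
  σ[c<5](π[c](γ[u; COUNT(*)→c]((S − π[u,f](ρ[f/a](ρ[u/y](T))))))) → 3

|E| = 3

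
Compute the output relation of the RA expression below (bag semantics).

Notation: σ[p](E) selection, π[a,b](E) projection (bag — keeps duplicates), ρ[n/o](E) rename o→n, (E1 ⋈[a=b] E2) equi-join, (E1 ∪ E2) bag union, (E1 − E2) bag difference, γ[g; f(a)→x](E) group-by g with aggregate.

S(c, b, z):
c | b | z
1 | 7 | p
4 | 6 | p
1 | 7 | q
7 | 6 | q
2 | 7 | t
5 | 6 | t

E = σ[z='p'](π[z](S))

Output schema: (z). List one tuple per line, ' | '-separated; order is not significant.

Subexpression sizes:
  S → 6
  π[z](S) → 6
  σ[z='p'](π[z](S)) → 2

== RESULT ==
z
p
p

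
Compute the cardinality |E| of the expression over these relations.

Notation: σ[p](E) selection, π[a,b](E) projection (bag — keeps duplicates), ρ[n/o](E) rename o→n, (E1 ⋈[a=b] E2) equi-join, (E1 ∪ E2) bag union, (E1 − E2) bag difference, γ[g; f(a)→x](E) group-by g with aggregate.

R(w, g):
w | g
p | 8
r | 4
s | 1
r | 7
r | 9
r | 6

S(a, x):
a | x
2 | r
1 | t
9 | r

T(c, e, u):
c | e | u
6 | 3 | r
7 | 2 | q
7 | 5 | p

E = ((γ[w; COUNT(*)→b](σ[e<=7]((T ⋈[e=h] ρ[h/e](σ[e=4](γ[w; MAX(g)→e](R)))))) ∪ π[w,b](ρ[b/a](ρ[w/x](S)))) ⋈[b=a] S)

Row counts bottom-up:
  T → 3
  R → 6
  γ[w; MAX(g)→e](R) → 3
  σ[e=4](γ[w; MAX(g)→e](R)) → 0
  ρ[h/e](σ[e=4](γ[w; MAX(g)→e](R))) → 0
  (T ⋈[e=h] ρ[h/e](σ[e=4](γ[w; MAX(g)→e](R)))) → 0
  σ[e<=7]((T ⋈[e=h] ρ[h/e](σ[e=4](γ[w; MAX(g)→e](R))))) → 0
  γ[w; COUNT(*)→b](σ[e<=7]((T ⋈[e=h] ρ[h/e](σ[e=4](γ[w; MAX(g)→e](R)))))) → 0
  S → 3
  ρ[w/x](S) → 3
  ρ[b/a](ρ[w/x](S)) → 3
  π[w,b](ρ[b/a](ρ[w/x](S))) → 3
  (γ[w; COUNT(*)→b](σ[e<=7]((T ⋈[e=h] ρ[h/e](σ[e=4](γ[w; MAX(g)→e](R)))))) ∪ π[w,b](ρ[b/a](ρ[w/x](S)))) → 3
  S → 3
  ((γ[w; COUNT(*)→b](σ[e<=7]((T ⋈[e=h] ρ[h/e](σ[e=4](γ[w; MAX(g)→e](R)))))) ∪ π[w,b](ρ[b/a](ρ[w/x](S)))) ⋈[b=a] S) → 3

|E| = 3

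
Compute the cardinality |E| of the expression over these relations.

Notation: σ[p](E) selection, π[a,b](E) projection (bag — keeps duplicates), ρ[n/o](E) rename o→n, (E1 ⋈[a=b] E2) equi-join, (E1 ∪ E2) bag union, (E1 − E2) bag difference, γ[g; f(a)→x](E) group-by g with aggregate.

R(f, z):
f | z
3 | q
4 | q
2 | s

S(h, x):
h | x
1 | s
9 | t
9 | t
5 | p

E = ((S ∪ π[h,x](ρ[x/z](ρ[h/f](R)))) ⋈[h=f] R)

Row counts bottom-up:
  S → 4
  R → 3
  ρ[h/f](R) → 3
  ρ[x/z](ρ[h/f](R)) → 3
  π[h,x](ρ[x/z](ρ[h/f](R))) → 3
  (S ∪ π[h,x](ρ[x/z](ρ[h/f](R)))) → 7
  R → 3
  ((S ∪ π[h,x](ρ[x/z](ρ[h/f](R)))) ⋈[h=f] R) → 3

|E| = 3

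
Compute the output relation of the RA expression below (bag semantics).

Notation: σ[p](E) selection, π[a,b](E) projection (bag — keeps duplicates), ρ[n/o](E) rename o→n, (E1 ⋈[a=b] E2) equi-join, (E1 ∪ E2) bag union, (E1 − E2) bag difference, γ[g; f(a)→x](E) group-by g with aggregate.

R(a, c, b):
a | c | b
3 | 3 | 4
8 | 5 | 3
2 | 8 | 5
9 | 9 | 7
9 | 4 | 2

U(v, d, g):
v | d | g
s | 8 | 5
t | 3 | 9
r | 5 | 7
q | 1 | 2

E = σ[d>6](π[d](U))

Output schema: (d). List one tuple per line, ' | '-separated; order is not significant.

Subexpression sizes:
  U → 4
  π[d](U) → 4
  σ[d>6](π[d](U)) → 1

== RESULT ==
d
8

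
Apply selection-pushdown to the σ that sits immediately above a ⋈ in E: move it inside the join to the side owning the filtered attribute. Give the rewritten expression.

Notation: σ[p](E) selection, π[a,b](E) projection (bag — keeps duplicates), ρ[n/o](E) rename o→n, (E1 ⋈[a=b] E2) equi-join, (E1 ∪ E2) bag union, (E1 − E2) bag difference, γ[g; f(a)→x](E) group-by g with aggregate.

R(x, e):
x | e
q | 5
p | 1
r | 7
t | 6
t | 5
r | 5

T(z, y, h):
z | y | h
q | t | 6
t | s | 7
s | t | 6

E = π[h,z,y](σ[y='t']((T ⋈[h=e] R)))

σ filters on y, owned by the left side.
E' = π[h,z,y]((σ[y='t'](T) ⋈[h=e] R))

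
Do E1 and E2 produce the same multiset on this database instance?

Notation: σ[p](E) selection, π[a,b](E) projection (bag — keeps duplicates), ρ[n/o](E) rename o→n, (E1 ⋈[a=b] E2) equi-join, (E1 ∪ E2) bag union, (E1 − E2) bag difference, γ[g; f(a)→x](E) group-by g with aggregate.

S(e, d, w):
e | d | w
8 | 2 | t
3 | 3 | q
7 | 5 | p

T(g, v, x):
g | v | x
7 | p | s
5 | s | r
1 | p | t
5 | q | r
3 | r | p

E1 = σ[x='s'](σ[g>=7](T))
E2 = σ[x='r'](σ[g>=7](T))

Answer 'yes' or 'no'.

E1 per-node cardinality:
  T → 5
  σ[g>=7](T) → 1
  σ[x='s'](σ[g>=7](T)) → 1
E2 per-node cardinality:
  T → 5
  σ[g>=7](T) → 1
  σ[x='r'](σ[g>=7](T)) → 0

E1 result:
g | v | x
7 | p | s
E2 result:
g | v | x
(0 rows)
Witness: (7, 'p', 's') appears 1× in E1 but 0× in E2.

no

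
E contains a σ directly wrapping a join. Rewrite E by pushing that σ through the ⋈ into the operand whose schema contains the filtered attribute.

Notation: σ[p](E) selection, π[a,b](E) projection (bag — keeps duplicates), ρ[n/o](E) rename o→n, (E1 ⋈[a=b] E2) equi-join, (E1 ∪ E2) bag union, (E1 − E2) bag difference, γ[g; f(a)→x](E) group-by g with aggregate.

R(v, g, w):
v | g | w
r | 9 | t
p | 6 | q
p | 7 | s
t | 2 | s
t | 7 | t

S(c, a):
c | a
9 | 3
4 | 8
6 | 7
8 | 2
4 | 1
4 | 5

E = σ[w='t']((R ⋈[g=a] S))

σ filters on w, owned by the left side.
E' = (σ[w='t'](R) ⋈[g=a] S)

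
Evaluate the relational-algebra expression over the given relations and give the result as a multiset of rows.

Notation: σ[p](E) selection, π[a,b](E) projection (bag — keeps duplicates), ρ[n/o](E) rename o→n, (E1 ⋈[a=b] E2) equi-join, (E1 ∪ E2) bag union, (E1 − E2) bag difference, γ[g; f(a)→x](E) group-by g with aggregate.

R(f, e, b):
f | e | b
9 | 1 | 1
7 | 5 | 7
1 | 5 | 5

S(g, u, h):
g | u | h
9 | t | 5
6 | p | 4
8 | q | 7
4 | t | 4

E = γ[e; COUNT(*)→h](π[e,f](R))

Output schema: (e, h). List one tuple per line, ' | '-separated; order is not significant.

Subexpression sizes:
  R → 3
  π[e,f](R) → 3
  γ[e; COUNT(*)→h](π[e,f](R)) → 2

== RESULT ==
e | h
1 | 1
5 | 2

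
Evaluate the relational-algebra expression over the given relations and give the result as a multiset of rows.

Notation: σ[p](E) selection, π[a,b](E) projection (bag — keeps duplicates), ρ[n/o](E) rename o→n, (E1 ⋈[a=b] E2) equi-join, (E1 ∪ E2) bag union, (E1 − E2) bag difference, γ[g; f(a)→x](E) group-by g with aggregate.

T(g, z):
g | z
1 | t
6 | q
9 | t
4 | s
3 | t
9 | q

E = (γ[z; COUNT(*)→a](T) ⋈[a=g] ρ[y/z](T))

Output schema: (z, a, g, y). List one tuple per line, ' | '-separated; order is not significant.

Subexpression sizes:
  T → 6
  γ[z; COUNT(*)→a](T) → 3
  T → 6
  ρ[y/z](T) → 6
  (γ[z; COUNT(*)→a](T) ⋈[a=g] ρ[y/z](T)) → 2

== RESULT ==
z | a | g | y
s | 1 | 1 | t
t | 3 | 3 | t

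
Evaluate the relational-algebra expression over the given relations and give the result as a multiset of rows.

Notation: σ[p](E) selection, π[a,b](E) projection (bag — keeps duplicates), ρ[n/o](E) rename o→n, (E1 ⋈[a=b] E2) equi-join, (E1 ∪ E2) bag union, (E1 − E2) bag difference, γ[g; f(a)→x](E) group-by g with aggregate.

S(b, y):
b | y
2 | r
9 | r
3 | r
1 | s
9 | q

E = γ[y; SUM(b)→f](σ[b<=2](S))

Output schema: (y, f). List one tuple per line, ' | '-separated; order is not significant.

Stepwise |·|:
  S → 5
  σ[b<=2](S) → 2
  γ[y; SUM(b)→f](σ[b<=2](S)) → 2

== RESULT ==
y | f
r | 2
s | 1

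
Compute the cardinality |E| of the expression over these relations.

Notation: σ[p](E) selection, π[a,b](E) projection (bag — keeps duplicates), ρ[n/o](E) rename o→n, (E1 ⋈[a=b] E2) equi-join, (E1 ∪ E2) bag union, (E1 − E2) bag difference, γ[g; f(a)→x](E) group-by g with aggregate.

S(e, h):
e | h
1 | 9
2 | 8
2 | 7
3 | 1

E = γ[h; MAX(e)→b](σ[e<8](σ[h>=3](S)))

Row counts bottom-up:
  S → 4
  σ[h>=3](S) → 3
  σ[e<8](σ[h>=3](S)) → 3
  γ[h; MAX(e)→b](σ[e<8](σ[h>=3](S))) → 3

|E| = 3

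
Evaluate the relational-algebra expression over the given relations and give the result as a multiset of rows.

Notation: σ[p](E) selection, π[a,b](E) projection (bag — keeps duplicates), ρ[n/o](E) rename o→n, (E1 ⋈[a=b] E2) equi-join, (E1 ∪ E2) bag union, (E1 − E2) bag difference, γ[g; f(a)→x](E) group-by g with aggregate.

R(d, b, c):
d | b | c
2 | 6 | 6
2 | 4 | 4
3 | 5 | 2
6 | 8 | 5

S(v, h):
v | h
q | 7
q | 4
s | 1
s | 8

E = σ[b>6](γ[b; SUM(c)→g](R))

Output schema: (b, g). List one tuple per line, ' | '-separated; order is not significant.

Subexpression sizes:
  R → 4
  γ[b; SUM(c)→g](R) → 4
  σ[b>6](γ[b; SUM(c)→g](R)) → 1

== RESULT ==
b | g
8 | 5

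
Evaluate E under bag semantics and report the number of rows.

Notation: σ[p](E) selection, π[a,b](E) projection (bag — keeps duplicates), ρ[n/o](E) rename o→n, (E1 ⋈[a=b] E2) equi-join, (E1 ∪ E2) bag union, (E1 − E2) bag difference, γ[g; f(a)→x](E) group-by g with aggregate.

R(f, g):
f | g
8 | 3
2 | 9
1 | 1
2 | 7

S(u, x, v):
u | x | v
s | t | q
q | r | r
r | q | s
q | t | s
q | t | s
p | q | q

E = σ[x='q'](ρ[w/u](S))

Row counts bottom-up:
  S → 6
  ρ[w/u](S) → 6
  σ[x='q'](ρ[w/u](S)) → 2

|E| = 2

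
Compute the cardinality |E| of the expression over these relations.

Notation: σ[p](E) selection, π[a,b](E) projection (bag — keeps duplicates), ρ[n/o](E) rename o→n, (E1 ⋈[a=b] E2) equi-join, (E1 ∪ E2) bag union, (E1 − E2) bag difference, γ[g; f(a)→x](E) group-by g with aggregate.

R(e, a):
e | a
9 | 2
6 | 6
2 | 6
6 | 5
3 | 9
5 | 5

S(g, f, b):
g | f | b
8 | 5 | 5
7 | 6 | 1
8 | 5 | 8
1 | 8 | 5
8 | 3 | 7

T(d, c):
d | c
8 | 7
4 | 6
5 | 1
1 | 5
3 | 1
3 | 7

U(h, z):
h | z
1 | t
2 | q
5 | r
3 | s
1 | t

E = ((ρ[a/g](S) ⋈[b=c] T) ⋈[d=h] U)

Subexpression sizes:
  S → 5
  ρ[a/g](S) → 5
  T → 6
  (ρ[a/g](S) ⋈[b=c] T) → 6
  U → 5
  ((ρ[a/g](S) ⋈[b=c] T) ⋈[d=h] U) → 7

|E| = 7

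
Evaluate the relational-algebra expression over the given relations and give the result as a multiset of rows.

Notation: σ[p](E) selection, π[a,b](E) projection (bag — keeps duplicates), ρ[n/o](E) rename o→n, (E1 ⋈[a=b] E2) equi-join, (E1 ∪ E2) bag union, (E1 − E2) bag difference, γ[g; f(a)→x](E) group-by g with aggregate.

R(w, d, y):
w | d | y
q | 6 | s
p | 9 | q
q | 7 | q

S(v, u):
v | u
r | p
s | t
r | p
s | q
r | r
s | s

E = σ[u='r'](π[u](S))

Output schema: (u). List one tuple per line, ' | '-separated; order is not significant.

Subexpression sizes:
  S → 6
  π[u](S) → 6
  σ[u='r'](π[u](S)) → 1

== RESULT ==
u
r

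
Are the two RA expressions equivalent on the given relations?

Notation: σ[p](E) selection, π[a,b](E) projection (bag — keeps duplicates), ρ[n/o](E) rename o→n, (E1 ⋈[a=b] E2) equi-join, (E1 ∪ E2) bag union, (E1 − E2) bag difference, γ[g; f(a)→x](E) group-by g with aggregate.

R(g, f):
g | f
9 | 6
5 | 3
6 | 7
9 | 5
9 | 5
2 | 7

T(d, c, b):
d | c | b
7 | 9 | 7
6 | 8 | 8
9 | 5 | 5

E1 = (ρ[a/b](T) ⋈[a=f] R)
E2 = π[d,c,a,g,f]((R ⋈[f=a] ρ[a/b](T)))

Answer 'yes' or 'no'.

E1 stepwise |·|:
  T → 3
  ρ[a/b](T) → 3
  R → 6
  (ρ[a/b](T) ⋈[a=f] R) → 4
E2 stepwise |·|:
  R → 6
  T → 3
  ρ[a/b](T) → 3
  (R ⋈[f=a] ρ[a/b](T)) → 4
  π[d,c,a,g,f]((R ⋈[f=a] ρ[a/b](T))) → 4

E1 and E2 produce the same multiset:
d | c | a | g | f
7 | 9 | 7 | 2 | 7
7 | 9 | 7 | 6 | 7
9 | 5 | 5 | 9 | 5
9 | 5 | 5 | 9 | 5

yes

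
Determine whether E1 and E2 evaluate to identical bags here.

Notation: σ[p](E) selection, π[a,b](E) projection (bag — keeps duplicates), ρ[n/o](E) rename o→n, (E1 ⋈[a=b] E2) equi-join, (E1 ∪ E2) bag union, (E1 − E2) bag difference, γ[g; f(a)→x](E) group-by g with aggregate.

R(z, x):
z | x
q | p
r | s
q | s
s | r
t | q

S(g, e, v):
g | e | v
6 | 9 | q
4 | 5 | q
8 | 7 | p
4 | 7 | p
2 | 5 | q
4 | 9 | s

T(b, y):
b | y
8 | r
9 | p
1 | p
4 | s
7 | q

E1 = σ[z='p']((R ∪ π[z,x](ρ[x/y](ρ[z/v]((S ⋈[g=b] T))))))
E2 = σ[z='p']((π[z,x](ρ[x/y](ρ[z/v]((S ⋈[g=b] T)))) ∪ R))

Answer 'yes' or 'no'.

E1 row counts bottom-up:
  R → 5
  S → 6
  T → 5
  (S ⋈[g=b] T) → 4
  ρ[z/v]((S ⋈[g=b] T)) → 4
  ρ[x/y](ρ[z/v]((S ⋈[g=b] T))) → 4
  π[z,x](ρ[x/y](ρ[z/v]((S ⋈[g=b] T)))) → 4
  (R ∪ π[z,x](ρ[x/y](ρ[z/v]((S ⋈[g=b] T))))) → 9
  σ[z='p']((R ∪ π[z,x](ρ[x/y](ρ[z/v]((S ⋈[g=b] T)))))) → 2
E2 row counts bottom-up:
  S → 6
  T → 5
  (S ⋈[g=b] T) → 4
  ρ[z/v]((S ⋈[g=b] T)) → 4
  ρ[x/y](ρ[z/v]((S ⋈[g=b] T))) → 4
  π[z,x](ρ[x/y](ρ[z/v]((S ⋈[g=b] T)))) → 4
  R → 5
  (π[z,x](ρ[x/y](ρ[z/v]((S ⋈[g=b] T)))) ∪ R) → 9
  σ[z='p']((π[z,x](ρ[x/y](ρ[z/v]((S ⋈[g=b] T)))) ∪ R)) → 2

E1 and E2 produce the same multiset:
z | x
p | r
p | s

yes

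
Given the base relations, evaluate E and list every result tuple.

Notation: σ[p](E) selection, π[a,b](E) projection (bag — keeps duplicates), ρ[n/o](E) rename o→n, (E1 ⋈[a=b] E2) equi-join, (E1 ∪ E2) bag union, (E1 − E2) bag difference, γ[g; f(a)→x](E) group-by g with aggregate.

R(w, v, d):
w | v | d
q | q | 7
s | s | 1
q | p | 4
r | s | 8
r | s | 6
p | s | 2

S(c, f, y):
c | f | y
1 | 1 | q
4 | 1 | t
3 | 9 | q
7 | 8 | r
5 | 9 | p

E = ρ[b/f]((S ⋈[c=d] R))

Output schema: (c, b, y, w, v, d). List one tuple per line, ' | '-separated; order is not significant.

Per-node cardinality:
  S → 5
  R → 6
  (S ⋈[c=d] R) → 3
  ρ[b/f]((S ⋈[c=d] R)) → 3

== RESULT ==
c | b | y | w | v | d
1 | 1 | q | s | s | 1
4 | 1 | t | q | p | 4
7 | 8 | r | q | q | 7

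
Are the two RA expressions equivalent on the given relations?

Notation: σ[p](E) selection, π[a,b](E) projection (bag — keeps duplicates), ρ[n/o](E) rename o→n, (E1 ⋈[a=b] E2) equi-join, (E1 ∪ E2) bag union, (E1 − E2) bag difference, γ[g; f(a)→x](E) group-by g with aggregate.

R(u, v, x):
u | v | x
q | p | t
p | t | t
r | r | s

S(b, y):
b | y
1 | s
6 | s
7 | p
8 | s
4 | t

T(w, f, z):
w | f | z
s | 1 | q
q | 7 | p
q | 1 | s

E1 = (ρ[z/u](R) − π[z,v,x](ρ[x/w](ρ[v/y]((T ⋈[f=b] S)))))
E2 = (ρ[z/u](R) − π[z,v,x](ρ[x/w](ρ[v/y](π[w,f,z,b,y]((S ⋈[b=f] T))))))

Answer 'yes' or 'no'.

E1 subexpression sizes:
  R → 3
  ρ[z/u](R) → 3
  T → 3
  S → 5
  (T ⋈[f=b] S) → 3
  ρ[v/y]((T ⋈[f=b] S)) → 3
  ρ[x/w](ρ[v/y]((T ⋈[f=b] S))) → 3
  π[z,v,x](ρ[x/w](ρ[v/y]((T ⋈[f=b] S)))) → 3
  (ρ[z/u](R) − π[z,v,x](ρ[x/w](ρ[v/y]((T ⋈[f=b] S))))) → 3
E2 subexpression sizes:
  R → 3
  ρ[z/u](R) → 3
  S → 5
  T → 3
  (S ⋈[b=f] T) → 3
  π[w,f,z,b,y]((S ⋈[b=f] T)) → 3
  ρ[v/y](π[w,f,z,b,y]((S ⋈[b=f] T))) → 3
  ρ[x/w](ρ[v/y](π[w,f,z,b,y]((S ⋈[b=f] T)))) → 3
  π[z,v,x](ρ[x/w](ρ[v/y](π[w,f,z,b,y]((S ⋈[b=f] T))))) → 3
  (ρ[z/u](R) − π[z,v,x](ρ[x/w](ρ[v/y](π[w,f,z,b,y]((S ⋈[b=f] T)))))) → 3

E1 and E2 produce the same multiset:
z | v | x
p | t | t
q | p | t
r | r | s

yes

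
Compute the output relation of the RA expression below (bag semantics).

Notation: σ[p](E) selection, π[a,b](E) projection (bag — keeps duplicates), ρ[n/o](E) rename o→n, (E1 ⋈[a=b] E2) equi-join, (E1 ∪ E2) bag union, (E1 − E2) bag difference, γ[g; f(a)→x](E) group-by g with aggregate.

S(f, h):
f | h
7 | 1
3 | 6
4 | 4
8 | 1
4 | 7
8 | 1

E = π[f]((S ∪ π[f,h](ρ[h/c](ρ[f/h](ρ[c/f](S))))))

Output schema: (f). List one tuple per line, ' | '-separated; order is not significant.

Stepwise |·|:
  S → 6
  S → 6
  ρ[c/f](S) → 6
  ρ[f/h](ρ[c/f](S)) → 6
  ρ[h/c](ρ[f/h](ρ[c/f](S))) → 6
  π[f,h](ρ[h/c](ρ[f/h](ρ[c/f](S)))) → 6
  (S ∪ π[f,h](ρ[h/c](ρ[f/h](ρ[c/f](S))))) → 12
  π[f]((S ∪ π[f,h](ρ[h/c](ρ[f/h](ρ[c/f](S)))))) → 12

== RESULT ==
f
1
1
1
3
4
4
4
6
7
7
8
8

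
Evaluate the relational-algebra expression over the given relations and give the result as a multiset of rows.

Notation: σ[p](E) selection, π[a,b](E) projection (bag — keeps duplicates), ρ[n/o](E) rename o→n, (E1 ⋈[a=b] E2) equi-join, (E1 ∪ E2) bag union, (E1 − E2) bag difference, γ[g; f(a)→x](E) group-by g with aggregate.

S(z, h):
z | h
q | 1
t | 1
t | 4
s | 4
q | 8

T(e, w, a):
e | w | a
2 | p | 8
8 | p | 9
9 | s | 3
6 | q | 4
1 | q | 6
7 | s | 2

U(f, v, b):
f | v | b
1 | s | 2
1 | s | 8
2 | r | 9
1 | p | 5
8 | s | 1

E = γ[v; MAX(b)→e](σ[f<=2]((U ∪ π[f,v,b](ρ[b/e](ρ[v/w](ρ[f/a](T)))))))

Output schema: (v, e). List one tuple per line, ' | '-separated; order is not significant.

Subexpression sizes:
  U → 5
  T → 6
  ρ[f/a](T) → 6
  ρ[v/w](ρ[f/a](T)) → 6
  ρ[b/e](ρ[v/w](ρ[f/a](T))) → 6
  π[f,v,b](ρ[b/e](ρ[v/w](ρ[f/a](T)))) → 6
  (U ∪ π[f,v,b](ρ[b/e](ρ[v/w](ρ[f/a](T))))) → 11
  σ[f<=2]((U ∪ π[f,v,b](ρ[b/e](ρ[v/w](ρ[f/a](T)))))) → 5
  γ[v; MAX(b)→e](σ[f<=2]((U ∪ π[f,v,b](ρ[b/e](ρ[v/w](ρ[f/a](T))))))) → 3

== RESULT ==
v | e
p | 5
r | 9
s | 8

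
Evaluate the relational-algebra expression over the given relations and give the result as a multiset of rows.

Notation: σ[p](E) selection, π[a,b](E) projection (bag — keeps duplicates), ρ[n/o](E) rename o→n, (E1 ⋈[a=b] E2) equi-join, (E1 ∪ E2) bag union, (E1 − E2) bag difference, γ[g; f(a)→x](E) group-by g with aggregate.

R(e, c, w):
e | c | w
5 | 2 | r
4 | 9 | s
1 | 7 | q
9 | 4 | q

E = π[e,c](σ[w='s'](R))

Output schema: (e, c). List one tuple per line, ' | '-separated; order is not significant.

Stepwise |·|:
  R → 4
  σ[w='s'](R) → 1
  π[e,c](σ[w='s'](R)) → 1

== RESULT ==
e | c
4 | 9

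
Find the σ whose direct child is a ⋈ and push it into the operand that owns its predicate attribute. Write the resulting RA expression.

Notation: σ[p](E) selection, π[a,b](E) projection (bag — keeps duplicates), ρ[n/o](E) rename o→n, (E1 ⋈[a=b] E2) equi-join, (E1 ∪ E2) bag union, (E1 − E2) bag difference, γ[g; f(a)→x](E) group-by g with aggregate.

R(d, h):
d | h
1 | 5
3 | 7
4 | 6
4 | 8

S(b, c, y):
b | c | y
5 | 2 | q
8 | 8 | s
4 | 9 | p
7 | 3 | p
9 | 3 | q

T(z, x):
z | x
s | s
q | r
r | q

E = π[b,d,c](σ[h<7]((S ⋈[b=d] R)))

σ filters on h, owned by the right side.
E' = π[b,d,c]((S ⋈[b=d] σ[h<7](R)))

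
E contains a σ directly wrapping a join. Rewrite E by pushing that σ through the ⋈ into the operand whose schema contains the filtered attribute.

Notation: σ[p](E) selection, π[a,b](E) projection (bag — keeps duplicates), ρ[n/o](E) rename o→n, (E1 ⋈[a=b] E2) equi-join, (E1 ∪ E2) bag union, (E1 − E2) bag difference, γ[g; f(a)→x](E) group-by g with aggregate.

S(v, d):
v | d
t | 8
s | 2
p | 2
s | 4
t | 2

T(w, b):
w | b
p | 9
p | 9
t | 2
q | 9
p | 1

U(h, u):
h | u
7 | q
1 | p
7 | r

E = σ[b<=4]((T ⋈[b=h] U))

σ filters on b, owned by the left side.
E' = (σ[b<=4](T) ⋈[b=h] U)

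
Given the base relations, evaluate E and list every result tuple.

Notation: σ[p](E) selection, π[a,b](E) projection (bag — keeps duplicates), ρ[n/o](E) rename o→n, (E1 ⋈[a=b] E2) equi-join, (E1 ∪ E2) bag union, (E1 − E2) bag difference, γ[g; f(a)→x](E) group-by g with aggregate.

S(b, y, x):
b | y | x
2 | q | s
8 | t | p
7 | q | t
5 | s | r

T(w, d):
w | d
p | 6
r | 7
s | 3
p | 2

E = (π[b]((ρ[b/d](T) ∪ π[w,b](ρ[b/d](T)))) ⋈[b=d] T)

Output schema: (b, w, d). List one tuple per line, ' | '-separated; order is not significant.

Subexpression sizes:
  T → 4
  ρ[b/d](T) → 4
  T → 4
  ρ[b/d](T) → 4
  π[w,b](ρ[b/d](T)) → 4
  (ρ[b/d](T) ∪ π[w,b](ρ[b/d](T))) → 8
  π[b]((ρ[b/d](T) ∪ π[w,b](ρ[b/d](T)))) → 8
  T → 4
  (π[b]((ρ[b/d](T) ∪ π[w,b](ρ[b/d](T)))) ⋈[b=d] T) → 8

== RESULT ==
b | w | d
2 | p | 2
2 | p | 2
3 | s | 3
3 | s | 3
6 | p | 6
6 | p | 6
7 | r | 7
7 | r | 7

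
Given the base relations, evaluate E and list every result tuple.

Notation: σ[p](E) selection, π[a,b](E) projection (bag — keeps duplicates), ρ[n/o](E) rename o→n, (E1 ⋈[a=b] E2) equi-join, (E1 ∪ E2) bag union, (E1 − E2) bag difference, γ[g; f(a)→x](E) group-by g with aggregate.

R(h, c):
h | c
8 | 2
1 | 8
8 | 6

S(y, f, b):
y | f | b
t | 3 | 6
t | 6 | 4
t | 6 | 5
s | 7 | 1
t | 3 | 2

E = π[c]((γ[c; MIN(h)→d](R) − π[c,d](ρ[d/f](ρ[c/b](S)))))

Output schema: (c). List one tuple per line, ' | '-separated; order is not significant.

Subexpression sizes:
  R → 3
  γ[c; MIN(h)→d](R) → 3
  S → 5
  ρ[c/b](S) → 5
  ρ[d/f](ρ[c/b](S)) → 5
  π[c,d](ρ[d/f](ρ[c/b](S))) → 5
  (γ[c; MIN(h)→d](R) − π[c,d](ρ[d/f](ρ[c/b](S)))) → 3
  π[c]((γ[c; MIN(h)→d](R) − π[c,d](ρ[d/f](ρ[c/b](S))))) → 3

== RESULT ==
c
2
6
8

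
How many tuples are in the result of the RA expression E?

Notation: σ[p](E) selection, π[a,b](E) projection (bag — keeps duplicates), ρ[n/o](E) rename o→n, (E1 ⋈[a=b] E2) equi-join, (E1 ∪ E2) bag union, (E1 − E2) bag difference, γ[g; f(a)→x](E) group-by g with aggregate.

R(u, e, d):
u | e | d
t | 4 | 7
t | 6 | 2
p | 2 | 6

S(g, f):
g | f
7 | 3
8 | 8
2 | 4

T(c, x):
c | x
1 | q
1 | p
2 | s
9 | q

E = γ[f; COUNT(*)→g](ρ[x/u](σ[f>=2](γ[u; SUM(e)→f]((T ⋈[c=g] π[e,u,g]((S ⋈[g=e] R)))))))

Subexpression sizes:
  T → 4
  S → 3
  R → 3
  (S ⋈[g=e] R) → 1
  π[e,u,g]((S ⋈[g=e] R)) → 1
  (T ⋈[c=g] π[e,u,g]((S ⋈[g=e] R))) → 1
  γ[u; SUM(e)→f]((T ⋈[c=g] π[e,u,g]((S ⋈[g=e] R)))) → 1
  σ[f>=2](γ[u; SUM(e)→f]((T ⋈[c=g] π[e,u,g]((S ⋈[g=e] R))))) → 1
  ρ[x/u](σ[f>=2](γ[u; SUM(e)→f]((T ⋈[c=g] π[e,u,g]((S ⋈[g=e] R)))))) → 1
  γ[f; COUNT(*)→g](ρ[x/u](σ[f>=2](γ[u; SUM(e)→f]((T ⋈[c=g] π[e,u,g]((S ⋈[g=e] R))))))) → 1

|E| = 1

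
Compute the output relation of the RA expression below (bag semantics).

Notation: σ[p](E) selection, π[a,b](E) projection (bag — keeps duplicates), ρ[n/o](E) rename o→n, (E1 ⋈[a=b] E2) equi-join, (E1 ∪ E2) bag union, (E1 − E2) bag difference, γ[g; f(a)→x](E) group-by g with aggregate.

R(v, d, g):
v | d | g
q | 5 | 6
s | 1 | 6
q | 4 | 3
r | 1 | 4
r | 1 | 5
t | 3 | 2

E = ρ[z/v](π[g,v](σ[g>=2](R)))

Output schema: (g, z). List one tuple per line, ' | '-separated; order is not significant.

Stepwise |·|:
  R → 6
  σ[g>=2](R) → 6
  π[g,v](σ[g>=2](R)) → 6
  ρ[z/v](π[g,v](σ[g>=2](R))) → 6

== RESULT ==
g | z
2 | t
3 | q
4 | r
5 | r
6 | q
6 | s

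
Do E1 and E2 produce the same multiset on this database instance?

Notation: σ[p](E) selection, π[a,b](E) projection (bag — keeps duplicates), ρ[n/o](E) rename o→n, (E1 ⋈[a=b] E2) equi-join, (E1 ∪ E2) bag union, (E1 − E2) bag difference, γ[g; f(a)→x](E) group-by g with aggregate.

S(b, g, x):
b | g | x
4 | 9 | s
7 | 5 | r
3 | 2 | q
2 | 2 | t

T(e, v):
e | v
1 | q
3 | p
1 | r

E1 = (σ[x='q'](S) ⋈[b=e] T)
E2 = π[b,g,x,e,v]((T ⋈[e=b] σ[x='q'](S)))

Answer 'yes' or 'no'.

E1 row counts bottom-up:
  S → 4
  σ[x='q'](S) → 1
  T → 3
  (σ[x='q'](S) ⋈[b=e] T) → 1
E2 row counts bottom-up:
  T → 3
  S → 4
  σ[x='q'](S) → 1
  (T ⋈[e=b] σ[x='q'](S)) → 1
  π[b,g,x,e,v]((T ⋈[e=b] σ[x='q'](S))) → 1

E1 and E2 produce the same multiset:
b | g | x | e | v
3 | 2 | q | 3 | p

yes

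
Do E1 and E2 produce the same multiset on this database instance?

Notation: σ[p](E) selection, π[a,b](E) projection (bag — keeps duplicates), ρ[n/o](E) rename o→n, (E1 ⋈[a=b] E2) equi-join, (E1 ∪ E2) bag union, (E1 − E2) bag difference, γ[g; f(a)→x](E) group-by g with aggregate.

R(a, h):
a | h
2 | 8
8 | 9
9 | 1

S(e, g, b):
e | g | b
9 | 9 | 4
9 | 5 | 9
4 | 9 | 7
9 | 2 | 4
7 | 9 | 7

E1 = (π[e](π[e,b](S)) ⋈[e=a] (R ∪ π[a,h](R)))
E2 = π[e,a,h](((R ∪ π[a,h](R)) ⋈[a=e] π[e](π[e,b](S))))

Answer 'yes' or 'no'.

E1 row counts bottom-up:
  S → 5
  π[e,b](S) → 5
  π[e](π[e,b](S)) → 5
  R → 3
  R → 3
  π[a,h](R) → 3
  (R ∪ π[a,h](R)) → 6
  (π[e](π[e,b](S)) ⋈[e=a] (R ∪ π[a,h](R))) → 6
E2 row counts bottom-up:
  R → 3
  R → 3
  π[a,h](R) → 3
  (R ∪ π[a,h](R)) → 6
  S → 5
  π[e,b](S) → 5
  π[e](π[e,b](S)) → 5
  ((R ∪ π[a,h](R)) ⋈[a=e] π[e](π[e,b](S))) → 6
  π[e,a,h](((R ∪ π[a,h](R)) ⋈[a=e] π[e](π[e,b](S)))) → 6

E1 and E2 produce the same multiset:
e | a | h
9 | 9 | 1
9 | 9 | 1
9 | 9 | 1
9 | 9 | 1
9 | 9 | 1
9 | 9 | 1

yes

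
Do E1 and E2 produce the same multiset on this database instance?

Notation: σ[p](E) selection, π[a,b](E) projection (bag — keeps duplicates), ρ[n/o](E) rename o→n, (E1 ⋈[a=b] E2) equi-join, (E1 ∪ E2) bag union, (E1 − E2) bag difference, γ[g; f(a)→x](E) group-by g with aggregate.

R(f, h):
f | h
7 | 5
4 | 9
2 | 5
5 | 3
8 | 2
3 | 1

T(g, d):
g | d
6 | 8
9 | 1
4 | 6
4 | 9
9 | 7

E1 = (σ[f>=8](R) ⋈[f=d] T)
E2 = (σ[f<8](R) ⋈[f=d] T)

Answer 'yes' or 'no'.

E1 per-node cardinality:
  R → 6
  σ[f>=8](R) → 1
  T → 5
  (σ[f>=8](R) ⋈[f=d] T) → 1
E2 per-node cardinality:
  R → 6
  σ[f<8](R) → 5
  T → 5
  (σ[f<8](R) ⋈[f=d] T) → 1

E1 result:
f | h | g | d
8 | 2 | 6 | 8
E2 result:
f | h | g | d
7 | 5 | 9 | 7
Witness: (7, 5, 9, 7) appears 0× in E1 but 1× in E2.

no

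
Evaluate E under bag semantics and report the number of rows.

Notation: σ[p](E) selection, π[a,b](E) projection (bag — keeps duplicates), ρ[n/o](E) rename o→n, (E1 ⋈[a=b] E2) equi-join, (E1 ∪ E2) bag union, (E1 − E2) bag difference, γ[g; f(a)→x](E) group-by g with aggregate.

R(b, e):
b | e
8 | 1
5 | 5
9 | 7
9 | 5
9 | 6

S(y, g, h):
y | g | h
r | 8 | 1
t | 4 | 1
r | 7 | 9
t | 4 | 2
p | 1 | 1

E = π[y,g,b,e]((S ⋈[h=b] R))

Stepwise |·|:
  S → 5
  R → 5
  (S ⋈[h=b] R) → 3
  π[y,g,b,e]((S ⋈[h=b] R)) → 3

|E| = 3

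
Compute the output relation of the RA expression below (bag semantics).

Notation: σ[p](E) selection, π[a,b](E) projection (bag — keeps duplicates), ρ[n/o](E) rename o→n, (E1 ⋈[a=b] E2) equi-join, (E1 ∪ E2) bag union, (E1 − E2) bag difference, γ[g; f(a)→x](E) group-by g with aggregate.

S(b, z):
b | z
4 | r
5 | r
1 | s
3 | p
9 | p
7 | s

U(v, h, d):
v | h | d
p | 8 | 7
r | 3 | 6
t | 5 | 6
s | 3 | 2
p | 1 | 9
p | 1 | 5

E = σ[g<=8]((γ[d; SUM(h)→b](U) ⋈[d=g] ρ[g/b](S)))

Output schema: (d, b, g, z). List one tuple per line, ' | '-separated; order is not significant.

Row counts bottom-up:
  U → 6
  γ[d; SUM(h)→b](U) → 5
  S → 6
  ρ[g/b](S) → 6
  (γ[d; SUM(h)→b](U) ⋈[d=g] ρ[g/b](S)) → 3
  σ[g<=8]((γ[d; SUM(h)→b](U) ⋈[d=g] ρ[g/b](S))) → 2

== RESULT ==
d | b | g | z
5 | 1 | 5 | r
7 | 8 | 7 | s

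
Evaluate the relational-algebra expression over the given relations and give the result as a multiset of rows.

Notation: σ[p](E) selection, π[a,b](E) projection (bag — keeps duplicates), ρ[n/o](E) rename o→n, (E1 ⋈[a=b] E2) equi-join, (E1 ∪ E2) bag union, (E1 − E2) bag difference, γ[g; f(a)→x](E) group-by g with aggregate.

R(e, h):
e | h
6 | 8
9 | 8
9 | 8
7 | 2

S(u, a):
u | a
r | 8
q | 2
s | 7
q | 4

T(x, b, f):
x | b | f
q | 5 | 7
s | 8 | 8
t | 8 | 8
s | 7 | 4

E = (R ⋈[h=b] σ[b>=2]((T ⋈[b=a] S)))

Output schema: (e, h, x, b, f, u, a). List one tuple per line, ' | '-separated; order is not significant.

Per-node cardinality:
  R → 4
  T → 4
  S → 4
  (T ⋈[b=a] S) → 3
  σ[b>=2]((T ⋈[b=a] S)) → 3
  (R ⋈[h=b] σ[b>=2]((T ⋈[b=a] S))) → 6

== RESULT ==
e | h | x | b | f | u | a
6 | 8 | s | 8 | 8 | r | 8
6 | 8 | t | 8 | 8 | r | 8
9 | 8 | s | 8 | 8 | r | 8
9 | 8 | s | 8 | 8 | r | 8
9 | 8 | t | 8 | 8 | r | 8
9 | 8 | t | 8 | 8 | r | 8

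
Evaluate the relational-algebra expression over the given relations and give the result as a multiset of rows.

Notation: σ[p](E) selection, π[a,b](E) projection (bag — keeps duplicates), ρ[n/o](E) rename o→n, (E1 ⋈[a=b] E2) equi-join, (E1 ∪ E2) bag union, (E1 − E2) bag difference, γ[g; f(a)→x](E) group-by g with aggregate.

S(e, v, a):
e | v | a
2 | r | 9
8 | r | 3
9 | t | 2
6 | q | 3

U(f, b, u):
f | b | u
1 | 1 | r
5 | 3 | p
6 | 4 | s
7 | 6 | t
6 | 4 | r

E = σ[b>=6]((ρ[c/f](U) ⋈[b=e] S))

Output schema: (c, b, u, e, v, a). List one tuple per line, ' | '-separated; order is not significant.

Subexpression sizes:
  U → 5
  ρ[c/f](U) → 5
  S → 4
  (ρ[c/f](U) ⋈[b=e] S) → 1
  σ[b>=6]((ρ[c/f](U) ⋈[b=e] S)) → 1

== RESULT ==
c | b | u | e | v | a
7 | 6 | t | 6 | q | 3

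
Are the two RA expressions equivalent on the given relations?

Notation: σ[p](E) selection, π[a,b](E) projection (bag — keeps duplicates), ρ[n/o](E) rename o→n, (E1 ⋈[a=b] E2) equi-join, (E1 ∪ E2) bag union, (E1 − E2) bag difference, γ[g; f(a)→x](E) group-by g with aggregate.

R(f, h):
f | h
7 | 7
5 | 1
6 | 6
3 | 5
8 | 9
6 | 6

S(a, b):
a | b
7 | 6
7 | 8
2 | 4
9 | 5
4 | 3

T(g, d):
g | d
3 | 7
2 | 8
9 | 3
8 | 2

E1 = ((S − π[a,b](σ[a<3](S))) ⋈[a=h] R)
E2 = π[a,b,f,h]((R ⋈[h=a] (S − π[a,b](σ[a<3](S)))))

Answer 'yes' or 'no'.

E1 subexpression sizes:
  S → 5
  S → 5
  σ[a<3](S) → 1
  π[a,b](σ[a<3](S)) → 1
  (S − π[a,b](σ[a<3](S))) → 4
  R → 6
  ((S − π[a,b](σ[a<3](S))) ⋈[a=h] R) → 3
E2 subexpression sizes:
  R → 6
  S → 5
  S → 5
  σ[a<3](S) → 1
  π[a,b](σ[a<3](S)) → 1
  (S − π[a,b](σ[a<3](S))) → 4
  (R ⋈[h=a] (S − π[a,b](σ[a<3](S)))) → 3
  π[a,b,f,h]((R ⋈[h=a] (S − π[a,b](σ[a<3](S))))) → 3

E1 and E2 produce the same multiset:
a | b | f | h
7 | 6 | 7 | 7
7 | 8 | 7 | 7
9 | 5 | 8 | 9

yes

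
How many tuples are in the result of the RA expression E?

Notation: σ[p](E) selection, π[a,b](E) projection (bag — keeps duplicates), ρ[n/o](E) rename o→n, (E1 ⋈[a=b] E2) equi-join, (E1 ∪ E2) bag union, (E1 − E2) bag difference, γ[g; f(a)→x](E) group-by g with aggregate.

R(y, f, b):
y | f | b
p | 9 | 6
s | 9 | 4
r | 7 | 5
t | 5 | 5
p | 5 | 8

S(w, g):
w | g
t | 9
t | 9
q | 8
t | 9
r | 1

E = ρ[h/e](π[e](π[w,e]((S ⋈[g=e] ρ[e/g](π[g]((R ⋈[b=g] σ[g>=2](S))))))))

Stepwise |·|:
  S → 5
  R → 5
  S → 5
  σ[g>=2](S) → 4
  (R ⋈[b=g] σ[g>=2](S)) → 1
  π[g]((R ⋈[b=g] σ[g>=2](S))) → 1
  ρ[e/g](π[g]((R ⋈[b=g] σ[g>=2](S)))) → 1
  (S ⋈[g=e] ρ[e/g](π[g]((R ⋈[b=g] σ[g>=2](S))))) → 1
  π[w,e]((S ⋈[g=e] ρ[e/g](π[g]((R ⋈[b=g] σ[g>=2](S)))))) → 1
  π[e](π[w,e]((S ⋈[g=e] ρ[e/g](π[g]((R ⋈[b=g] σ[g>=2](S))))))) → 1
  ρ[h/e](π[e](π[w,e]((S ⋈[g=e] ρ[e/g](π[g]((R ⋈[b=g] σ[g>=2](S)))))))) → 1

|E| = 1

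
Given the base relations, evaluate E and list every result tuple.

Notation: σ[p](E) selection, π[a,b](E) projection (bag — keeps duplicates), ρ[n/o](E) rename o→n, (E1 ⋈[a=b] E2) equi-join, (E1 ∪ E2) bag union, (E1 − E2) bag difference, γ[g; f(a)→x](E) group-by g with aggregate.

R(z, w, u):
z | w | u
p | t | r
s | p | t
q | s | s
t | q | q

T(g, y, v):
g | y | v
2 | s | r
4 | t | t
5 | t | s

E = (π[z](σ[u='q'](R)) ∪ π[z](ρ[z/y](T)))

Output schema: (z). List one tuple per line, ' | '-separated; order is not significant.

Stepwise |·|:
  R → 4
  σ[u='q'](R) → 1
  π[z](σ[u='q'](R)) → 1
  T → 3
  ρ[z/y](T) → 3
  π[z](ρ[z/y](T)) → 3
  (π[z](σ[u='q'](R)) ∪ π[z](ρ[z/y](T))) → 4

== RESULT ==
z
s
t
t
t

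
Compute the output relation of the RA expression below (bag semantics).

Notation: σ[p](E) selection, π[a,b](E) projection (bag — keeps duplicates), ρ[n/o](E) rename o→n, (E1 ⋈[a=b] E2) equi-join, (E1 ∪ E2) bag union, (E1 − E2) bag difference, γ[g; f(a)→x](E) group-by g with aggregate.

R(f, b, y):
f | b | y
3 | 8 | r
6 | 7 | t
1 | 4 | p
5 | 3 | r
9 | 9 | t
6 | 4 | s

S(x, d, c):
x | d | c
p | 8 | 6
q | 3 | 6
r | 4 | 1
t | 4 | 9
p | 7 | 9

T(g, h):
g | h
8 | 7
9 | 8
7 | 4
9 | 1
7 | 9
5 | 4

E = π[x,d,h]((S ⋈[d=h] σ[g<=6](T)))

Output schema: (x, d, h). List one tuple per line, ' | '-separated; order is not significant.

Row counts bottom-up:
  S → 5
  T → 6
  σ[g<=6](T) → 1
  (S ⋈[d=h] σ[g<=6](T)) → 2
  π[x,d,h]((S ⋈[d=h] σ[g<=6](T))) → 2

== RESULT ==
x | d | h
r | 4 | 4
t | 4 | 4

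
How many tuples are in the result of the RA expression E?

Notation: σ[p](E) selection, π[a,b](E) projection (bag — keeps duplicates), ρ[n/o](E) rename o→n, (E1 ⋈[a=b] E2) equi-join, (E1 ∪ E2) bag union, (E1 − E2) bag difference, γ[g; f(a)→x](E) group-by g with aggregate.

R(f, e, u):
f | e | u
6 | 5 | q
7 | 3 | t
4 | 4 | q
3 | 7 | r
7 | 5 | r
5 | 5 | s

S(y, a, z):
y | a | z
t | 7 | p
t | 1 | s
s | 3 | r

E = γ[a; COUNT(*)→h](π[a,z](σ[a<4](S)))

Per-node cardinality:
  S → 3
  σ[a<4](S) → 2
  π[a,z](σ[a<4](S)) → 2
  γ[a; COUNT(*)→h](π[a,z](σ[a<4](S))) → 2

|E| = 2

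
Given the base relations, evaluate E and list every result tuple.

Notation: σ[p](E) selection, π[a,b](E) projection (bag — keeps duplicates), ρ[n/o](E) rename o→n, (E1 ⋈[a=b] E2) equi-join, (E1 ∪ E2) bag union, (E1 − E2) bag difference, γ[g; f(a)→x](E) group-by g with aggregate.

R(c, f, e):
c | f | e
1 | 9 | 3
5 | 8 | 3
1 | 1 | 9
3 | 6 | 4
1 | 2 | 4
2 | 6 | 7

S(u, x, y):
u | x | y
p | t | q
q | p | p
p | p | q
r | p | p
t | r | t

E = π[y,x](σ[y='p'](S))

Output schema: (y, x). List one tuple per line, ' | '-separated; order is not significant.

Row counts bottom-up:
  S → 5
  σ[y='p'](S) → 2
  π[y,x](σ[y='p'](S)) → 2

== RESULT ==
y | x
p | p
p | p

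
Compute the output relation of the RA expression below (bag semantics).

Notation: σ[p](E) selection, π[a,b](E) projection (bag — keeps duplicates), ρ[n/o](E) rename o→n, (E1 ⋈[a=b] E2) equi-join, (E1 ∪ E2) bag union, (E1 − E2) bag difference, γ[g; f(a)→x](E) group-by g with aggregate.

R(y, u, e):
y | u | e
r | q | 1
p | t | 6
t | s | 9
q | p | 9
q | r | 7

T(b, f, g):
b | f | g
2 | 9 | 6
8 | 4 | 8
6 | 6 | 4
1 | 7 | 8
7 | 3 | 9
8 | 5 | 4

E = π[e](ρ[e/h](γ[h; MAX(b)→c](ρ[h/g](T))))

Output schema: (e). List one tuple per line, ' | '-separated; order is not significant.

Per-node cardinality:
  T → 6
  ρ[h/g](T) → 6
  γ[h; MAX(b)→c](ρ[h/g](T)) → 4
  ρ[e/h](γ[h; MAX(b)→c](ρ[h/g](T))) → 4
  π[e](ρ[e/h](γ[h; MAX(b)→c](ρ[h/g](T)))) → 4

== RESULT ==
e
4
6
8
9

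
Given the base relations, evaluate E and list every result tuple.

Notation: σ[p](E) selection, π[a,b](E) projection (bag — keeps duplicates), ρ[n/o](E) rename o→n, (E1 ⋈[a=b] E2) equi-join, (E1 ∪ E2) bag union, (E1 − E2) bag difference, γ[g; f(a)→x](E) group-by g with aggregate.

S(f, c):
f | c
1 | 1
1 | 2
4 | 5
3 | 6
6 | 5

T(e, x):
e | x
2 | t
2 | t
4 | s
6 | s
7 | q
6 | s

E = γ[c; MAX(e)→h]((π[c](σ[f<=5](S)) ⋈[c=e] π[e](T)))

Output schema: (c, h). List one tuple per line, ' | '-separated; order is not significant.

Per-node cardinality:
  S → 5
  σ[f<=5](S) → 4
  π[c](σ[f<=5](S)) → 4
  T → 6
  π[e](T) → 6
  (π[c](σ[f<=5](S)) ⋈[c=e] π[e](T)) → 4
  γ[c; MAX(e)→h]((π[c](σ[f<=5](S)) ⋈[c=e] π[e](T))) → 2

== RESULT ==
c | h
2 | 2
6 | 6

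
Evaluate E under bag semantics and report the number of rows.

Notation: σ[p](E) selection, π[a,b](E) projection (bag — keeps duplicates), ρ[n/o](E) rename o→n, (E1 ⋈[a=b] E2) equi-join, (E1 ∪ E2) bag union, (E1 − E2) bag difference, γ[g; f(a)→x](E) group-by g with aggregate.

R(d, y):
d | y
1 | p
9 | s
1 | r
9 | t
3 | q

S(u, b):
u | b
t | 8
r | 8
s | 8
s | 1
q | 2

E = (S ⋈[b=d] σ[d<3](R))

Row counts bottom-up:
  S → 5
  R → 5
  σ[d<3](R) → 2
  (S ⋈[b=d] σ[d<3](R)) → 2

|E| = 2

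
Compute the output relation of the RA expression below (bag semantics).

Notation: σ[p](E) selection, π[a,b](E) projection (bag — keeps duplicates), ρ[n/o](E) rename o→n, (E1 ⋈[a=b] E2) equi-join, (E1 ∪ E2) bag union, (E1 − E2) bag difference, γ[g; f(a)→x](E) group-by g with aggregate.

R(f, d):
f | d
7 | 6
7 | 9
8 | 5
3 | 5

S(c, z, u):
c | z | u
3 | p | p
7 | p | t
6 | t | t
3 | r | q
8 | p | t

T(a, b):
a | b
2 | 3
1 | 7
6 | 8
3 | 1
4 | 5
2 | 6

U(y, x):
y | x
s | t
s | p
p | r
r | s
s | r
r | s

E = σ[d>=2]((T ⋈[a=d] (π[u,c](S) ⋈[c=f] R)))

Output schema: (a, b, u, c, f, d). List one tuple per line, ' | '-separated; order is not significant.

Subexpression sizes:
  T → 6
  S → 5
  π[u,c](S) → 5
  R → 4
  (π[u,c](S) ⋈[c=f] R) → 5
  (T ⋈[a=d] (π[u,c](S) ⋈[c=f] R)) → 1
  σ[d>=2]((T ⋈[a=d] (π[u,c](S) ⋈[c=f] R))) → 1

== RESULT ==
a | b | u | c | f | d
6 | 8 | t | 7 | 7 | 6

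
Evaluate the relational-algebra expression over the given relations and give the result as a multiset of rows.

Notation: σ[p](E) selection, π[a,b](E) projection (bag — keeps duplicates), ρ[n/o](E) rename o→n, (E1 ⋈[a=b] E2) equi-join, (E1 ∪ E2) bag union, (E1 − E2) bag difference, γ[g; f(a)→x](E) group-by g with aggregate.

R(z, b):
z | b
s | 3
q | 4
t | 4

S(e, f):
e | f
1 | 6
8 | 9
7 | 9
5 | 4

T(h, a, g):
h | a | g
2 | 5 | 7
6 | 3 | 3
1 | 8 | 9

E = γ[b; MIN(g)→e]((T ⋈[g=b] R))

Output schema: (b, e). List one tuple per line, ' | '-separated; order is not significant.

Per-node cardinality:
  T → 3
  R → 3
  (T ⋈[g=b] R) → 1
  γ[b; MIN(g)→e]((T ⋈[g=b] R)) → 1

== RESULT ==
b | e
3 | 3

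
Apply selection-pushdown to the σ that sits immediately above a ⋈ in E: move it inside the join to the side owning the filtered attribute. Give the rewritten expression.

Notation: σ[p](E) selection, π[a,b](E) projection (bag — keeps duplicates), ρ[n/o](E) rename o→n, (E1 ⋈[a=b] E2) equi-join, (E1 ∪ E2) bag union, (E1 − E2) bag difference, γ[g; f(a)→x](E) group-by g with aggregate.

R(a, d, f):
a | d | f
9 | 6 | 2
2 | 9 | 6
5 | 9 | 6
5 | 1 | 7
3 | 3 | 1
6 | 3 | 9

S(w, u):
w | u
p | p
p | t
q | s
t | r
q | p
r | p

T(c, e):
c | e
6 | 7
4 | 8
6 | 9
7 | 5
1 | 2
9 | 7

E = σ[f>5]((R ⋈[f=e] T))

σ filters on f, owned by the left side.
E' = (σ[f>5](R) ⋈[f=e] T)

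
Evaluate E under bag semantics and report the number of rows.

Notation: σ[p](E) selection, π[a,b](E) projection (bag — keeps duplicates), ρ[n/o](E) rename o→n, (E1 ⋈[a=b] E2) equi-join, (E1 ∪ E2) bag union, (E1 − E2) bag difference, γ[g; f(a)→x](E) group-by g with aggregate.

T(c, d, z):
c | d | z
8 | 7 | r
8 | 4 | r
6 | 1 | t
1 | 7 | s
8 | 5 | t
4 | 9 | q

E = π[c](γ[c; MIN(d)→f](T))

Row counts bottom-up:
  T → 6
  γ[c; MIN(d)→f](T) → 4
  π[c](γ[c; MIN(d)→f](T)) → 4

|E| = 4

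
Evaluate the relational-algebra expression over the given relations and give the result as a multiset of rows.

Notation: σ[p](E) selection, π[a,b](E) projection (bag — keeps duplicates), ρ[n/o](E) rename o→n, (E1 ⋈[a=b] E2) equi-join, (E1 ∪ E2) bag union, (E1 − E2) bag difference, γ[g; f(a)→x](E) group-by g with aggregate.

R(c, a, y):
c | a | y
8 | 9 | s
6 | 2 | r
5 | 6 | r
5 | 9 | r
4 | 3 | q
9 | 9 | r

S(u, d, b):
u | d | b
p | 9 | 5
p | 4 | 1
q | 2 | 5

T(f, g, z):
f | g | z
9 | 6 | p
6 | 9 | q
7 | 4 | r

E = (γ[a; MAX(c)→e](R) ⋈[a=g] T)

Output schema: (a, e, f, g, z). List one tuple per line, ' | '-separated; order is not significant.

Per-node cardinality:
  R → 6
  γ[a; MAX(c)→e](R) → 4
  T → 3
  (γ[a; MAX(c)→e](R) ⋈[a=g] T) → 2

== RESULT ==
a | e | f | g | z
6 | 5 | 9 | 6 | p
9 | 9 | 6 | 9 | q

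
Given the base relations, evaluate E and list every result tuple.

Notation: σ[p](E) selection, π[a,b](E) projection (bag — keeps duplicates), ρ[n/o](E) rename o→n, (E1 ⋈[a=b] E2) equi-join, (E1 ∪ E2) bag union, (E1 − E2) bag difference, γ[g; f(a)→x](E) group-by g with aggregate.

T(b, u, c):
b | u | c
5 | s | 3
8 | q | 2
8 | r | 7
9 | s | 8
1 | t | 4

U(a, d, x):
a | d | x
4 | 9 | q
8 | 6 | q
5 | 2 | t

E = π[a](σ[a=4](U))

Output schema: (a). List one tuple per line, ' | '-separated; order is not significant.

Per-node cardinality:
  U → 3
  σ[a=4](U) → 1
  π[a](σ[a=4](U)) → 1

== RESULT ==
a
4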